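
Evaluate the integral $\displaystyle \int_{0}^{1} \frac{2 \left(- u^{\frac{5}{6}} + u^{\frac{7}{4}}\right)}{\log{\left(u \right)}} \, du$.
$\log{\left(\frac{9}{4} \right)}$

Consider the one-parameter family: let $I(a) = \int_{0}^{1} \frac{2 \left(- u^{\frac{5}{6}} + u^{a}\right)}{\log{\left(u \right)}} \, du$.

Since $\dfrac{\partial}{\partial a}\,u^{a} = u^{a} \ln u$, the $\ln u$ in the denominator cancels and
$$\frac{dI}{da} = \int_{0}^{1} 2 u^{a} \, du = 2 \left[\frac{u^{a+1}}{a+1}\right]_0^1 = \frac{2}{a + 1}.$$

Integrating with respect to $a$ gives $I(a) = \log{\left(\frac{36 \left(a + 1\right)^{2}}{121} \right)} + C$.

At $a = \frac{5}{6}$ the integrand is identically $0$, so $I(\frac{5}{6}) = 0$. The closed form gives $0$, hence $C = 0$.

Setting $a = \frac{7}{4}$:
$$I = \log{\left(\frac{9}{4} \right)}.$$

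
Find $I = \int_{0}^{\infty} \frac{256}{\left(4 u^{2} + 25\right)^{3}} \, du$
$\frac{24 \pi}{3125}$

Begin with the known result
$$J(a) = \int_{0}^{\infty} \frac{4}{a^{2} + u^{2}} \, du = \frac{2 \pi}{a}.$$

Differentiating under the integral sign with respect to $a$,
$$\frac{dJ}{da} = \int_{0}^{\infty} - \frac{8 a}{\left(a^{2} + u^{2}\right)^{2}} \, du = - \frac{2 \pi}{a^{2}},$$
so $\int_{0}^{\infty} \frac{4}{\left(a^{2} + u^{2}\right)^{2}} \, du = \frac{\pi}{a^{3}}$.

Repeating — each differentiation of $1/(u^2+a^2)^j$ produces $-2ja/(u^2+a^2)^{j+1}$ — and dividing through by $-2ja$ at each step yields, after $2$ differentiations in total,
$$\int_{0}^{\infty} \frac{4}{\left(a^{2} + u^{2}\right)^{3}} \, du = \frac{3 \pi}{4 a^{5}}.$$

Setting $a = \frac{5}{2}$:
$$I = \frac{24 \pi}{3125}.$$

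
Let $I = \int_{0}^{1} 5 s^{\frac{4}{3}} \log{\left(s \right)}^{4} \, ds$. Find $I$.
$\frac{29160}{16807}$

Begin with the known integral
$$J(a) = \int_{0}^{1} 5 s^{a} \, ds = \frac{5}{a + 1}.$$

Differentiating under the integral sign brings down a factor of $\ln s$:
$$\frac{dJ}{da} = \int_{0}^{1} 5 s^{a} \log{\left(s \right)} \, ds = - \frac{5}{\left(a + 1\right)^{2}}.$$

Repeating $4$ times in total — each differentiation brings down another $\ln s$ — gives
$$\frac{d^{4}J}{da^{4}} = \int_{0}^{1} 5 s^{a} \log{\left(s \right)}^{4} \, ds = \frac{120}{\left(a + 1\right)^{5}},$$
and the integrand here is exactly the target integrand, so $I = \frac{120}{\left(a + 1\right)^{5}}$.

Setting $a = \frac{4}{3}$:
$$I = \frac{29160}{16807}.$$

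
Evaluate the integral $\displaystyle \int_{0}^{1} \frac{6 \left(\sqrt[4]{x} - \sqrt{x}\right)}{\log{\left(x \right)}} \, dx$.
$\log{\left(\frac{15625}{46656} \right)}$

Consider the one-parameter family: let $I(a) = \int_{0}^{1} \frac{6 \left(- \sqrt{x} + x^{a}\right)}{\log{\left(x \right)}} \, dx$.

Since $\dfrac{\partial}{\partial a}\,x^{a} = x^{a} \ln x$, the $\ln x$ in the denominator cancels and
$$\frac{dI}{da} = \int_{0}^{1} 6 x^{a} \, dx = 6 \left[\frac{x^{a+1}}{a+1}\right]_0^1 = \frac{6}{a + 1}.$$

Integrating with respect to $a$ gives $I(a) = \log{\left(\frac{64 \left(a + 1\right)^{6}}{729} \right)} + C$.

At $a = \frac{1}{2}$ the integrand is identically $0$, so $I(\frac{1}{2}) = 0$. The closed form gives $0$, hence $C = 0$.

Setting $a = \frac{1}{4}$:
$$I = \log{\left(\frac{15625}{46656} \right)}.$$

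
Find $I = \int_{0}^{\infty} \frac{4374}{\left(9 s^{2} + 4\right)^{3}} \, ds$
$\frac{2187 \pi}{256}$

Begin with the known result
$$J(a) = \int_{0}^{\infty} \frac{6}{a^{2} + s^{2}} \, ds = \frac{3 \pi}{a}.$$

Differentiating under the integral sign with respect to $a$,
$$\frac{dJ}{da} = \int_{0}^{\infty} - \frac{12 a}{\left(a^{2} + s^{2}\right)^{2}} \, ds = - \frac{3 \pi}{a^{2}},$$
so $\int_{0}^{\infty} \frac{6}{\left(a^{2} + s^{2}\right)^{2}} \, ds = \frac{3 \pi}{2 a^{3}}$.

Repeating — each differentiation of $1/(s^2+a^2)^j$ produces $-2ja/(s^2+a^2)^{j+1}$ — and dividing through by $-2ja$ at each step yields, after $2$ differentiations in total,
$$\int_{0}^{\infty} \frac{6}{\left(a^{2} + s^{2}\right)^{3}} \, ds = \frac{9 \pi}{8 a^{5}}.$$

Setting $a = \frac{2}{3}$:
$$I = \frac{2187 \pi}{256}.$$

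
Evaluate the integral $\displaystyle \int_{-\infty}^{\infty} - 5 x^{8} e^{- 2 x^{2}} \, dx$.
$- \frac{525 \sqrt{2} \sqrt{\pi}}{512}$

Begin with the known integral
$$J(a) = \int_{-\infty}^{\infty} - 5 e^{- a x^{2}} \, dx = - \frac{5 \sqrt{\pi}}{\sqrt{a}}.$$

Differentiating under the integral sign brings down a factor of $(-x^2)$:
$$\frac{dJ}{da} = \int_{-\infty}^{\infty} 5 x^{2} e^{- a x^{2}} \, dx = \frac{5 \sqrt{\pi}}{2 a^{\frac{3}{2}}}.$$

Repeating $4$ times in total — each differentiation brings down another $(-x^2)$ — gives
$$\frac{d^{4}J}{da^{4}} = \int_{-\infty}^{\infty} - 5 x^{8} e^{- a x^{2}} \, dx = - \frac{525 \sqrt{\pi}}{16 a^{\frac{9}{2}}},$$
and the integrand here is exactly the target integrand, so $I = - \frac{525 \sqrt{\pi}}{16 a^{\frac{9}{2}}}$.

Setting $a = 2$:
$$I = - \frac{525 \sqrt{2} \sqrt{\pi}}{512}.$$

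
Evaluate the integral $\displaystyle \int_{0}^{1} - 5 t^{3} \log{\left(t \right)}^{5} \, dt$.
$\frac{75}{512}$

Start from the elementary integral
$$J(a) = \int_{0}^{1} - 5 t^{a} \, dt = - \frac{5}{a + 1}.$$

Differentiating under the integral sign brings down a factor of $\ln t$:
$$\frac{dJ}{da} = \int_{0}^{1} - 5 t^{a} \log{\left(t \right)} \, dt = \frac{5}{\left(a + 1\right)^{2}}.$$

Repeating $5$ times in total — each differentiation brings down another $\ln t$ — gives
$$\frac{d^{5}J}{da^{5}} = \int_{0}^{1} - 5 t^{a} \log{\left(t \right)}^{5} \, dt = \frac{600}{\left(a + 1\right)^{6}},$$
and the integrand here is exactly the target integrand, so $I = \frac{600}{\left(a + 1\right)^{6}}$.

Setting $a = 3$:
$$I = \frac{75}{512}.$$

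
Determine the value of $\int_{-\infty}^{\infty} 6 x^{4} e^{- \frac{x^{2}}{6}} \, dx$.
$162 \sqrt{6} \sqrt{\pi}$

Start from the elementary integral
$$J(a) = \int_{-\infty}^{\infty} 6 e^{- a x^{2}} \, dx = \frac{6 \sqrt{\pi}}{\sqrt{a}}.$$

Differentiating under the integral sign brings down a factor of $(-x^2)$:
$$\frac{dJ}{da} = \int_{-\infty}^{\infty} - 6 x^{2} e^{- a x^{2}} \, dx = - \frac{3 \sqrt{\pi}}{a^{\frac{3}{2}}}.$$

Repeating twice in total — each differentiation brings down another $(-x^2)$ — gives
$$\frac{d^{2}J}{da^{2}} = \int_{-\infty}^{\infty} 6 x^{4} e^{- a x^{2}} \, dx = \frac{9 \sqrt{\pi}}{2 a^{\frac{5}{2}}},$$
and the integrand here is exactly the target integrand, so $I = \frac{9 \sqrt{\pi}}{2 a^{\frac{5}{2}}}$.

Setting $a = \frac{1}{6}$:
$$I = 162 \sqrt{6} \sqrt{\pi}.$$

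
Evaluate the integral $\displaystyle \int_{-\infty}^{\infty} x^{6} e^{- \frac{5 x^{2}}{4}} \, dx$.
$\frac{48 \sqrt{5} \sqrt{\pi}}{125}$

Begin with the known integral
$$J(a) = \int_{-\infty}^{\infty} e^{- a x^{2}} \, dx = \frac{\sqrt{\pi}}{\sqrt{a}}.$$

Differentiating under the integral sign brings down a factor of $(-x^2)$:
$$\frac{dJ}{da} = \int_{-\infty}^{\infty} - x^{2} e^{- a x^{2}} \, dx = - \frac{\sqrt{\pi}}{2 a^{\frac{3}{2}}}.$$

Repeating $3$ times in total — each differentiation brings down another $(-x^2)$ — gives
$$\frac{d^{3}J}{da^{3}} = \int_{-\infty}^{\infty} - x^{6} e^{- a x^{2}} \, dx = - \frac{15 \sqrt{\pi}}{8 a^{\frac{7}{2}}},$$
and the integrand here is $(-1)^{3}$ times the target integrand, so $I = (-1)^{3}\,\frac{d^{3}J}{da^{3}} = \frac{15 \sqrt{\pi}}{8 a^{\frac{7}{2}}}$.

Setting $a = \frac{5}{4}$:
$$I = \frac{48 \sqrt{5} \sqrt{\pi}}{125}.$$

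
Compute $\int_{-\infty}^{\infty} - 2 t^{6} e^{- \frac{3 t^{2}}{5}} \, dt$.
$- \frac{625 \sqrt{15} \sqrt{\pi}}{108}$

Consider the simpler parametrised integral
$$J(a) = \int_{-\infty}^{\infty} - 2 e^{- a t^{2}} \, dt = - \frac{2 \sqrt{\pi}}{\sqrt{a}}.$$

Differentiating under the integral sign brings down a factor of $(-t^2)$:
$$\frac{dJ}{da} = \int_{-\infty}^{\infty} 2 t^{2} e^{- a t^{2}} \, dt = \frac{\sqrt{\pi}}{a^{\frac{3}{2}}}.$$

Repeating $3$ times in total — each differentiation brings down another $(-t^2)$ — gives
$$\frac{d^{3}J}{da^{3}} = \int_{-\infty}^{\infty} 2 t^{6} e^{- a t^{2}} \, dt = \frac{15 \sqrt{\pi}}{4 a^{\frac{7}{2}}},$$
and the integrand here is $(-1)^{3}$ times the target integrand, so $I = (-1)^{3}\,\frac{d^{3}J}{da^{3}} = - \frac{15 \sqrt{\pi}}{4 a^{\frac{7}{2}}}$.

Setting $a = \frac{3}{5}$:
$$I = - \frac{625 \sqrt{15} \sqrt{\pi}}{108}.$$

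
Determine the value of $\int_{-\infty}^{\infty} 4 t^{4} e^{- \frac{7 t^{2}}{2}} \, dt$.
$\frac{12 \sqrt{14} \sqrt{\pi}}{343}$

Consider the simpler parametrised integral
$$J(a) = \int_{-\infty}^{\infty} 4 e^{- a t^{2}} \, dt = \frac{4 \sqrt{\pi}}{\sqrt{a}}.$$

Differentiating under the integral sign brings down a factor of $(-t^2)$:
$$\frac{dJ}{da} = \int_{-\infty}^{\infty} - 4 t^{2} e^{- a t^{2}} \, dt = - \frac{2 \sqrt{\pi}}{a^{\frac{3}{2}}}.$$

Repeating twice in total — each differentiation brings down another $(-t^2)$ — gives
$$\frac{d^{2}J}{da^{2}} = \int_{-\infty}^{\infty} 4 t^{4} e^{- a t^{2}} \, dt = \frac{3 \sqrt{\pi}}{a^{\frac{5}{2}}},$$
and the integrand here is exactly the target integrand, so $I = \frac{3 \sqrt{\pi}}{a^{\frac{5}{2}}}$.

Setting $a = \frac{7}{2}$:
$$I = \frac{12 \sqrt{14} \sqrt{\pi}}{343}.$$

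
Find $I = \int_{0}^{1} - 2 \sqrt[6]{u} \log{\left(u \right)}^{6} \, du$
$- \frac{403107840}{823543}$

Consider the simpler parametrised integral
$$J(a) = \int_{0}^{1} - 2 u^{a} \, du = - \frac{2}{a + 1}.$$

Differentiating under the integral sign brings down a factor of $\ln u$:
$$\frac{dJ}{da} = \int_{0}^{1} - 2 u^{a} \log{\left(u \right)} \, du = \frac{2}{\left(a + 1\right)^{2}}.$$

Repeating $6$ times in total — each differentiation brings down another $\ln u$ — gives
$$\frac{d^{6}J}{da^{6}} = \int_{0}^{1} - 2 u^{a} \log{\left(u \right)}^{6} \, du = - \frac{1440}{\left(a + 1\right)^{7}},$$
and the integrand here is exactly the target integrand, so $I = - \frac{1440}{\left(a + 1\right)^{7}}$.

Setting $a = \frac{1}{6}$:
$$I = - \frac{403107840}{823543}.$$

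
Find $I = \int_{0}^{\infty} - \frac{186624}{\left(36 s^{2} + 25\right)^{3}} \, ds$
$- \frac{5832 \pi}{3125}$

Begin with the known result
$$J(a) = \int_{0}^{\infty} - \frac{4}{a^{2} + s^{2}} \, ds = - \frac{2 \pi}{a}.$$

Differentiating under the integral sign with respect to $a$,
$$\frac{dJ}{da} = \int_{0}^{\infty} \frac{8 a}{\left(a^{2} + s^{2}\right)^{2}} \, ds = \frac{2 \pi}{a^{2}},$$
so $\int_{0}^{\infty} - \frac{4}{\left(a^{2} + s^{2}\right)^{2}} \, ds = - \frac{\pi}{a^{3}}$.

Repeating — each differentiation of $1/(s^2+a^2)^j$ produces $-2ja/(s^2+a^2)^{j+1}$ — and dividing through by $-2ja$ at each step yields, after $2$ differentiations in total,
$$\int_{0}^{\infty} - \frac{4}{\left(a^{2} + s^{2}\right)^{3}} \, ds = - \frac{3 \pi}{4 a^{5}}.$$

Setting $a = \frac{5}{6}$:
$$I = - \frac{5832 \pi}{3125}.$$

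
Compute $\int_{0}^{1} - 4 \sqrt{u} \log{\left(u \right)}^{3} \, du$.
$\frac{128}{27}$

Consider the simpler parametrised integral
$$J(a) = \int_{0}^{1} - 4 u^{a} \, du = - \frac{4}{a + 1}.$$

Differentiating under the integral sign brings down a factor of $\ln u$:
$$\frac{dJ}{da} = \int_{0}^{1} - 4 u^{a} \log{\left(u \right)} \, du = \frac{4}{\left(a + 1\right)^{2}}.$$

Repeating $3$ times in total — each differentiation brings down another $\ln u$ — gives
$$\frac{d^{3}J}{da^{3}} = \int_{0}^{1} - 4 u^{a} \log{\left(u \right)}^{3} \, du = \frac{24}{\left(a + 1\right)^{4}},$$
and the integrand here is exactly the target integrand, so $I = \frac{24}{\left(a + 1\right)^{4}}$.

Setting $a = \frac{1}{2}$:
$$I = \frac{128}{27}.$$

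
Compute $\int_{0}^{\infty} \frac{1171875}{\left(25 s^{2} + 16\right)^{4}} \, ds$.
$\frac{1171875 \pi}{524288}$

Recall the elementary integral
$$J(a) = \int_{0}^{\infty} \frac{3}{a^{2} + s^{2}} \, ds = \frac{3 \pi}{2 a}.$$

Differentiating under the integral sign with respect to $a$,
$$\frac{dJ}{da} = \int_{0}^{\infty} - \frac{6 a}{\left(a^{2} + s^{2}\right)^{2}} \, ds = - \frac{3 \pi}{2 a^{2}},$$
so $\int_{0}^{\infty} \frac{3}{\left(a^{2} + s^{2}\right)^{2}} \, ds = \frac{3 \pi}{4 a^{3}}$.

Repeating — each differentiation of $1/(s^2+a^2)^j$ produces $-2ja/(s^2+a^2)^{j+1}$ — and dividing through by $-2ja$ at each step yields, after $3$ differentiations in total,
$$\int_{0}^{\infty} \frac{3}{\left(a^{2} + s^{2}\right)^{4}} \, ds = \frac{15 \pi}{32 a^{7}}.$$

Setting $a = \frac{4}{5}$:
$$I = \frac{1171875 \pi}{524288}.$$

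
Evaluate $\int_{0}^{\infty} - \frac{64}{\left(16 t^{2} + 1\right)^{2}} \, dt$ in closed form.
$- 4 \pi$

Recall the elementary integral
$$J(a) = \int_{0}^{\infty} - \frac{1}{4 \left(a^{2} + t^{2}\right)} \, dt = - \frac{\pi}{8 a}.$$

Differentiating under the integral sign with respect to $a$,
$$\frac{dJ}{da} = \int_{0}^{\infty} \frac{a}{2 \left(a^{2} + t^{2}\right)^{2}} \, dt = \frac{\pi}{8 a^{2}},$$
so $\int_{0}^{\infty} - \frac{1}{4 \left(a^{2} + t^{2}\right)^{2}} \, dt = - \frac{\pi}{16 a^{3}}$.

Setting $a = \frac{1}{4}$:
$$I = - 4 \pi.$$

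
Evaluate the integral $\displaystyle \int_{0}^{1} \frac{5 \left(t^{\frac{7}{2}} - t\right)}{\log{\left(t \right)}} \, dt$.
$\log{\left(\frac{59049}{1024} \right)}$

Introduce a parameter $a$ in the exponent: let $I(a) = \int_{0}^{1} \frac{5 \left(- t + t^{a}\right)}{\log{\left(t \right)}} \, dt$.

Since $\dfrac{\partial}{\partial a}\,t^{a} = t^{a} \ln t$, the $\ln t$ in the denominator cancels and
$$\frac{dI}{da} = \int_{0}^{1} 5 t^{a} \, dt = 5 \left[\frac{t^{a+1}}{a+1}\right]_0^1 = \frac{5}{a + 1}.$$

Integrating with respect to $a$ gives $I(a) = \log{\left(\frac{\left(a + 1\right)^{5}}{32} \right)} + C$.

At $a = 1$ the integrand is identically $0$, so $I(1) = 0$. The closed form gives $0$, hence $C = 0$.

Setting $a = \frac{7}{2}$:
$$I = \log{\left(\frac{59049}{1024} \right)}.$$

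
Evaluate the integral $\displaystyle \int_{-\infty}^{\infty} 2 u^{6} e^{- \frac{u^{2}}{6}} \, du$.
$810 \sqrt{6} \sqrt{\pi}$

Consider the simpler parametrised integral
$$J(a) = \int_{-\infty}^{\infty} 2 e^{- a u^{2}} \, du = \frac{2 \sqrt{\pi}}{\sqrt{a}}.$$

Differentiating under the integral sign brings down a factor of $(-u^2)$:
$$\frac{dJ}{da} = \int_{-\infty}^{\infty} - 2 u^{2} e^{- a u^{2}} \, du = - \frac{\sqrt{\pi}}{a^{\frac{3}{2}}}.$$

Repeating $3$ times in total — each differentiation brings down another $(-u^2)$ — gives
$$\frac{d^{3}J}{da^{3}} = \int_{-\infty}^{\infty} - 2 u^{6} e^{- a u^{2}} \, du = - \frac{15 \sqrt{\pi}}{4 a^{\frac{7}{2}}},$$
and the integrand here is $(-1)^{3}$ times the target integrand, so $I = (-1)^{3}\,\frac{d^{3}J}{da^{3}} = \frac{15 \sqrt{\pi}}{4 a^{\frac{7}{2}}}$.

Setting $a = \frac{1}{6}$:
$$I = 810 \sqrt{6} \sqrt{\pi}.$$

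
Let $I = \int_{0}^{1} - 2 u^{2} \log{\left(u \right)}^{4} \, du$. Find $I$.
$- \frac{16}{81}$

Consider the simpler parametrised integral
$$J(a) = \int_{0}^{1} - 2 u^{a} \, du = - \frac{2}{a + 1}.$$

Differentiating under the integral sign brings down a factor of $\ln u$:
$$\frac{dJ}{da} = \int_{0}^{1} - 2 u^{a} \log{\left(u \right)} \, du = \frac{2}{\left(a + 1\right)^{2}}.$$

Repeating $4$ times in total — each differentiation brings down another $\ln u$ — gives
$$\frac{d^{4}J}{da^{4}} = \int_{0}^{1} - 2 u^{a} \log{\left(u \right)}^{4} \, du = - \frac{48}{\left(a + 1\right)^{5}},$$
and the integrand here is exactly the target integrand, so $I = - \frac{48}{\left(a + 1\right)^{5}}$.

Setting $a = 2$:
$$I = - \frac{16}{81}.$$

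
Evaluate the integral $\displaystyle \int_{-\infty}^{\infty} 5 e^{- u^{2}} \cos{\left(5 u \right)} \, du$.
$\frac{5 \sqrt{\pi}}{e^{\frac{25}{4}}}$

Define $I(b) = \int_{-\infty}^{\infty} 5 e^{- u^{2}} \cos{\left(b u \right)} \, du$.

Differentiating under the integral sign,
$$I'(b) = \int_{-\infty}^{\infty} - 5 u e^{- u^{2}} \sin{\left(b u \right)} \, du.$$

Integrate $\int_{-\infty}^{\infty} u \sin(b u)\, e^{- u^{2}}\, du$ by parts with $w = \sin(b u)$ and $dv = u\, e^{- u^{2}}\, du$, giving $v = - \frac{e^{- u^{2}}}{2}$. The boundary term vanishes and
$$\int_{-\infty}^{\infty} u \sin(b u)\, e^{- u^{2}}\, du = \frac{b}{2} \int_{-\infty}^{\infty} \cos(b u)\, e^{- u^{2}}\, du,$$
so $I'(b) = - \frac{b}{2}\, I(b)$.

This is a separable first-order ODE; solving with the initial condition $I(0) = \int_{-\infty}^{\infty} 5 e^{- u^{2}}\,du = 5 \sqrt{\pi}$ gives
$$I(b) = 5 \sqrt{\pi} e^{- \frac{b^{2}}{4}}.$$

Setting $b = 5$:
$$I = \frac{5 \sqrt{\pi}}{e^{\frac{25}{4}}}.$$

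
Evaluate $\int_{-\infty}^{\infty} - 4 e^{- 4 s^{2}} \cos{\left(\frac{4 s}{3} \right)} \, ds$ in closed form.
$- \frac{2 \sqrt{\pi}}{e^{\frac{1}{9}}}$

Let $b$ denote the cosine frequency and define $I(b) = \int_{-\infty}^{\infty} - 4 e^{- 4 s^{2}} \cos{\left(b s \right)} \, ds$.

Differentiating under the integral sign,
$$I'(b) = \int_{-\infty}^{\infty} 4 s e^{- 4 s^{2}} \sin{\left(b s \right)} \, ds.$$

Integrate $\int_{-\infty}^{\infty} s \sin(b s)\, e^{- 4 s^{2}}\, ds$ by parts with $u = \sin(b s)$ and $dv = s\, e^{- 4 s^{2}}\, ds$, giving $v = - \frac{e^{- 4 s^{2}}}{8}$. The boundary term vanishes and
$$\int_{-\infty}^{\infty} s \sin(b s)\, e^{- 4 s^{2}}\, ds = \frac{b}{8} \int_{-\infty}^{\infty} \cos(b s)\, e^{- 4 s^{2}}\, ds,$$
so $I'(b) = - \frac{b}{8}\, I(b)$.

This is a separable first-order ODE; solving with the initial condition $I(0) = \int_{-\infty}^{\infty} - 4 e^{- 4 s^{2}}\,ds = - 2 \sqrt{\pi}$ gives
$$I(b) = - 2 \sqrt{\pi} e^{- \frac{b^{2}}{16}}.$$

Setting $b = \frac{4}{3}$:
$$I = - \frac{2 \sqrt{\pi}}{e^{\frac{1}{9}}}.$$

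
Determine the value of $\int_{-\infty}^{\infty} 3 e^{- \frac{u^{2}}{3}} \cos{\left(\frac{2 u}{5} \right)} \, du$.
$\frac{3 \sqrt{3} \sqrt{\pi}}{e^{\frac{3}{25}}}$

Define $I(b) = \int_{-\infty}^{\infty} 3 e^{- \frac{u^{2}}{3}} \cos{\left(b u \right)} \, du$.

Differentiating under the integral sign,
$$I'(b) = \int_{-\infty}^{\infty} - 3 u e^{- \frac{u^{2}}{3}} \sin{\left(b u \right)} \, du.$$

Integrate $\int_{-\infty}^{\infty} u \sin(b u)\, e^{- \frac{u^{2}}{3}}\, du$ by parts with $w = \sin(b u)$ and $dv = u\, e^{- \frac{u^{2}}{3}}\, du$, giving $v = - \frac{3 e^{- \frac{u^{2}}{3}}}{2}$. The boundary term vanishes and
$$\int_{-\infty}^{\infty} u \sin(b u)\, e^{- \frac{u^{2}}{3}}\, du = \frac{3 b}{2} \int_{-\infty}^{\infty} \cos(b u)\, e^{- \frac{u^{2}}{3}}\, du,$$
so $I'(b) = - \frac{3 b}{2}\, I(b)$.

This is a separable first-order ODE; solving with the initial condition $I(0) = \int_{-\infty}^{\infty} 3 e^{- \frac{u^{2}}{3}}\,du = 3 \sqrt{3} \sqrt{\pi}$ gives
$$I(b) = 3 \sqrt{3} \sqrt{\pi} e^{- \frac{3 b^{2}}{4}}.$$

Setting $b = \frac{2}{5}$:
$$I = \frac{3 \sqrt{3} \sqrt{\pi}}{e^{\frac{3}{25}}}.$$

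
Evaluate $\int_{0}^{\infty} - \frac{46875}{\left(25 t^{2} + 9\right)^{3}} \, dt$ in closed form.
$- \frac{3125 \pi}{432}$

Begin with the known result
$$J(a) = \int_{0}^{\infty} - \frac{3}{a^{2} + t^{2}} \, dt = - \frac{3 \pi}{2 a}.$$

Differentiating under the integral sign with respect to $a$,
$$\frac{dJ}{da} = \int_{0}^{\infty} \frac{6 a}{\left(a^{2} + t^{2}\right)^{2}} \, dt = \frac{3 \pi}{2 a^{2}},$$
so $\int_{0}^{\infty} - \frac{3}{\left(a^{2} + t^{2}\right)^{2}} \, dt = - \frac{3 \pi}{4 a^{3}}$.

Repeating — each differentiation of $1/(t^2+a^2)^j$ produces $-2ja/(t^2+a^2)^{j+1}$ — and dividing through by $-2ja$ at each step yields, after $2$ differentiations in total,
$$\int_{0}^{\infty} - \frac{3}{\left(a^{2} + t^{2}\right)^{3}} \, dt = - \frac{9 \pi}{16 a^{5}}.$$

Setting $a = \frac{3}{5}$:
$$I = - \frac{3125 \pi}{432}.$$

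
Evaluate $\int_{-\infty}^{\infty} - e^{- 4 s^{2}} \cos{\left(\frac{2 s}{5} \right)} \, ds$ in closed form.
$- \frac{\sqrt{\pi}}{2 e^{\frac{1}{100}}}$

Treat the cosine frequency as a parameter and define $I(b) = \int_{-\infty}^{\infty} - e^{- 4 s^{2}} \cos{\left(b s \right)} \, ds$.

Differentiating under the integral sign,
$$I'(b) = \int_{-\infty}^{\infty} s e^{- 4 s^{2}} \sin{\left(b s \right)} \, ds.$$

Integrate $\int_{-\infty}^{\infty} s \sin(b s)\, e^{- 4 s^{2}}\, ds$ by parts with $u = \sin(b s)$ and $dv = s\, e^{- 4 s^{2}}\, ds$, giving $v = - \frac{e^{- 4 s^{2}}}{8}$. The boundary term vanishes and
$$\int_{-\infty}^{\infty} s \sin(b s)\, e^{- 4 s^{2}}\, ds = \frac{b}{8} \int_{-\infty}^{\infty} \cos(b s)\, e^{- 4 s^{2}}\, ds,$$
so $I'(b) = - \frac{b}{8}\, I(b)$.

This is a separable first-order ODE; solving with the initial condition $I(0) = \int_{-\infty}^{\infty} - e^{- 4 s^{2}}\,ds = - \frac{\sqrt{\pi}}{2}$ gives
$$I(b) = - \frac{\sqrt{\pi} e^{- \frac{b^{2}}{16}}}{2}.$$

Setting $b = \frac{2}{5}$:
$$I = - \frac{\sqrt{\pi}}{2 e^{\frac{1}{100}}}.$$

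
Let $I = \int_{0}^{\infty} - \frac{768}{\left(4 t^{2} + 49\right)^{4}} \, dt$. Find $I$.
$- \frac{60 \pi}{823543}$

Start from the standard arctangent integral
$$J(a) = \int_{0}^{\infty} - \frac{3}{a^{2} + t^{2}} \, dt = - \frac{3 \pi}{2 a}.$$

Differentiating under the integral sign with respect to $a$,
$$\frac{dJ}{da} = \int_{0}^{\infty} \frac{6 a}{\left(a^{2} + t^{2}\right)^{2}} \, dt = \frac{3 \pi}{2 a^{2}},$$
so $\int_{0}^{\infty} - \frac{3}{\left(a^{2} + t^{2}\right)^{2}} \, dt = - \frac{3 \pi}{4 a^{3}}$.

Repeating — each differentiation of $1/(t^2+a^2)^j$ produces $-2ja/(t^2+a^2)^{j+1}$ — and dividing through by $-2ja$ at each step yields, after $3$ differentiations in total,
$$\int_{0}^{\infty} - \frac{3}{\left(a^{2} + t^{2}\right)^{4}} \, dt = - \frac{15 \pi}{32 a^{7}}.$$

Setting $a = \frac{7}{2}$:
$$I = - \frac{60 \pi}{823543}.$$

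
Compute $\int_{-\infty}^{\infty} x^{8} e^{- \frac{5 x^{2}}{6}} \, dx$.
$\frac{1701 \sqrt{30} \sqrt{\pi}}{625}$

Start from the elementary integral
$$J(a) = \int_{-\infty}^{\infty} e^{- a x^{2}} \, dx = \frac{\sqrt{\pi}}{\sqrt{a}}.$$

Differentiating under the integral sign brings down a factor of $(-x^2)$:
$$\frac{dJ}{da} = \int_{-\infty}^{\infty} - x^{2} e^{- a x^{2}} \, dx = - \frac{\sqrt{\pi}}{2 a^{\frac{3}{2}}}.$$

Repeating $4$ times in total — each differentiation brings down another $(-x^2)$ — gives
$$\frac{d^{4}J}{da^{4}} = \int_{-\infty}^{\infty} x^{8} e^{- a x^{2}} \, dx = \frac{105 \sqrt{\pi}}{16 a^{\frac{9}{2}}},$$
and the integrand here is exactly the target integrand, so $I = \frac{105 \sqrt{\pi}}{16 a^{\frac{9}{2}}}$.

Setting $a = \frac{5}{6}$:
$$I = \frac{1701 \sqrt{30} \sqrt{\pi}}{625}.$$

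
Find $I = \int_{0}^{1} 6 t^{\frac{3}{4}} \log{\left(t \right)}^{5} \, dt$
$- \frac{2949120}{117649}$

Consider the simpler parametrised integral
$$J(a) = \int_{0}^{1} 6 t^{a} \, dt = \frac{6}{a + 1}.$$

Differentiating under the integral sign brings down a factor of $\ln t$:
$$\frac{dJ}{da} = \int_{0}^{1} 6 t^{a} \log{\left(t \right)} \, dt = - \frac{6}{\left(a + 1\right)^{2}}.$$

Repeating $5$ times in total — each differentiation brings down another $\ln t$ — gives
$$\frac{d^{5}J}{da^{5}} = \int_{0}^{1} 6 t^{a} \log{\left(t \right)}^{5} \, dt = - \frac{720}{\left(a + 1\right)^{6}},$$
and the integrand here is exactly the target integrand, so $I = - \frac{720}{\left(a + 1\right)^{6}}$.

Setting $a = \frac{3}{4}$:
$$I = - \frac{2949120}{117649}.$$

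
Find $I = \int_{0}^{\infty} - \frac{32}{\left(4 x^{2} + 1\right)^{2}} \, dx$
$- 4 \pi$

Recall the elementary integral
$$J(a) = \int_{0}^{\infty} - \frac{2}{a^{2} + x^{2}} \, dx = - \frac{\pi}{a}.$$

Differentiating under the integral sign with respect to $a$,
$$\frac{dJ}{da} = \int_{0}^{\infty} \frac{4 a}{\left(a^{2} + x^{2}\right)^{2}} \, dx = \frac{\pi}{a^{2}},$$
so $\int_{0}^{\infty} - \frac{2}{\left(a^{2} + x^{2}\right)^{2}} \, dx = - \frac{\pi}{2 a^{3}}$.

Setting $a = \frac{1}{2}$:
$$I = - 4 \pi.$$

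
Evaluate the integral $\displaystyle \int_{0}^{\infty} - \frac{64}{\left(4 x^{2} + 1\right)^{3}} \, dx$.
$- 6 \pi$

Recall the elementary integral
$$J(a) = \int_{0}^{\infty} - \frac{1}{a^{2} + x^{2}} \, dx = - \frac{\pi}{2 a}.$$

Differentiating under the integral sign with respect to $a$,
$$\frac{dJ}{da} = \int_{0}^{\infty} \frac{2 a}{\left(a^{2} + x^{2}\right)^{2}} \, dx = \frac{\pi}{2 a^{2}},$$
so $\int_{0}^{\infty} - \frac{1}{\left(a^{2} + x^{2}\right)^{2}} \, dx = - \frac{\pi}{4 a^{3}}$.

Repeating — each differentiation of $1/(x^2+a^2)^j$ produces $-2ja/(x^2+a^2)^{j+1}$ — and dividing through by $-2ja$ at each step yields, after $2$ differentiations in total,
$$\int_{0}^{\infty} - \frac{1}{\left(a^{2} + x^{2}\right)^{3}} \, dx = - \frac{3 \pi}{16 a^{5}}.$$

Setting $a = \frac{1}{2}$:
$$I = - 6 \pi.$$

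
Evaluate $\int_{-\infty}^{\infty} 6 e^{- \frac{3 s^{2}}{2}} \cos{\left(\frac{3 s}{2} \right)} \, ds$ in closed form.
$\frac{2 \sqrt{6} \sqrt{\pi}}{e^{\frac{3}{8}}}$

Define $I(b) = \int_{-\infty}^{\infty} 6 e^{- \frac{3 s^{2}}{2}} \cos{\left(b s \right)} \, ds$.

Differentiating under the integral sign,
$$I'(b) = \int_{-\infty}^{\infty} - 6 s e^{- \frac{3 s^{2}}{2}} \sin{\left(b s \right)} \, ds.$$

Integrate $\int_{-\infty}^{\infty} s \sin(b s)\, e^{- \frac{3 s^{2}}{2}}\, ds$ by parts with $u = \sin(b s)$ and $dv = s\, e^{- \frac{3 s^{2}}{2}}\, ds$, giving $v = - \frac{e^{- \frac{3 s^{2}}{2}}}{3}$. The boundary term vanishes and
$$\int_{-\infty}^{\infty} s \sin(b s)\, e^{- \frac{3 s^{2}}{2}}\, ds = \frac{b}{3} \int_{-\infty}^{\infty} \cos(b s)\, e^{- \frac{3 s^{2}}{2}}\, ds,$$
so $I'(b) = - \frac{b}{3}\, I(b)$.

This is a separable first-order ODE; solving with the initial condition $I(0) = \int_{-\infty}^{\infty} 6 e^{- \frac{3 s^{2}}{2}}\,ds = 2 \sqrt{6} \sqrt{\pi}$ gives
$$I(b) = 2 \sqrt{6} \sqrt{\pi} e^{- \frac{b^{2}}{6}}.$$

Setting $b = \frac{3}{2}$:
$$I = \frac{2 \sqrt{6} \sqrt{\pi}}{e^{\frac{3}{8}}}.$$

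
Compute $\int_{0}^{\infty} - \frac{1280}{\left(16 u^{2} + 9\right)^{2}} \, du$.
$- \frac{80 \pi}{27}$

Recall the elementary integral
$$J(a) = \int_{0}^{\infty} - \frac{5}{a^{2} + u^{2}} \, du = - \frac{5 \pi}{2 a}.$$

Differentiating under the integral sign with respect to $a$,
$$\frac{dJ}{da} = \int_{0}^{\infty} \frac{10 a}{\left(a^{2} + u^{2}\right)^{2}} \, du = \frac{5 \pi}{2 a^{2}},$$
so $\int_{0}^{\infty} - \frac{5}{\left(a^{2} + u^{2}\right)^{2}} \, du = - \frac{5 \pi}{4 a^{3}}$.

Setting $a = \frac{3}{4}$:
$$I = - \frac{80 \pi}{27}.$$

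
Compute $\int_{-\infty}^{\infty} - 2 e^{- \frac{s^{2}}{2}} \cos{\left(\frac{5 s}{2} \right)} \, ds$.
$- \frac{2 \sqrt{2} \sqrt{\pi}}{e^{\frac{25}{8}}}$

Treat the cosine frequency as a parameter and define $I(b) = \int_{-\infty}^{\infty} - 2 e^{- \frac{s^{2}}{2}} \cos{\left(b s \right)} \, ds$.

Differentiating under the integral sign,
$$I'(b) = \int_{-\infty}^{\infty} 2 s e^{- \frac{s^{2}}{2}} \sin{\left(b s \right)} \, ds.$$

Integrate $\int_{-\infty}^{\infty} s \sin(b s)\, e^{- \frac{s^{2}}{2}}\, ds$ by parts with $u = \sin(b s)$ and $dv = s\, e^{- \frac{s^{2}}{2}}\, ds$, giving $v = - e^{- \frac{s^{2}}{2}}$. The boundary term vanishes and
$$\int_{-\infty}^{\infty} s \sin(b s)\, e^{- \frac{s^{2}}{2}}\, ds = b \int_{-\infty}^{\infty} \cos(b s)\, e^{- \frac{s^{2}}{2}}\, ds,$$
so $I'(b) = - b\, I(b)$.

This is a separable first-order ODE; solving with the initial condition $I(0) = \int_{-\infty}^{\infty} - 2 e^{- \frac{s^{2}}{2}}\,ds = - 2 \sqrt{2} \sqrt{\pi}$ gives
$$I(b) = - 2 \sqrt{2} \sqrt{\pi} e^{- \frac{b^{2}}{2}}.$$

Setting $b = \frac{5}{2}$:
$$I = - \frac{2 \sqrt{2} \sqrt{\pi}}{e^{\frac{25}{8}}}.$$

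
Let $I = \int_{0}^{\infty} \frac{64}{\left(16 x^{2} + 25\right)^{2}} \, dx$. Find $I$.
$\frac{4 \pi}{125}$

Begin with the known result
$$J(a) = \int_{0}^{\infty} \frac{1}{4 \left(a^{2} + x^{2}\right)} \, dx = \frac{\pi}{8 a}.$$

Differentiating under the integral sign with respect to $a$,
$$\frac{dJ}{da} = \int_{0}^{\infty} - \frac{a}{2 \left(a^{2} + x^{2}\right)^{2}} \, dx = - \frac{\pi}{8 a^{2}},$$
so $\int_{0}^{\infty} \frac{1}{4 \left(a^{2} + x^{2}\right)^{2}} \, dx = \frac{\pi}{16 a^{3}}$.

Setting $a = \frac{5}{4}$:
$$I = \frac{4 \pi}{125}.$$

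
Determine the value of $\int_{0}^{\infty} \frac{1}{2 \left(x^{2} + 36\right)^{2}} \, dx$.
$\frac{\pi}{1728}$

Begin with the known result
$$J(a) = \int_{0}^{\infty} \frac{1}{2 \left(a^{2} + x^{2}\right)} \, dx = \frac{\pi}{4 a}.$$

Differentiating under the integral sign with respect to $a$,
$$\frac{dJ}{da} = \int_{0}^{\infty} - \frac{a}{\left(a^{2} + x^{2}\right)^{2}} \, dx = - \frac{\pi}{4 a^{2}},$$
so $\int_{0}^{\infty} \frac{1}{2 \left(a^{2} + x^{2}\right)^{2}} \, dx = \frac{\pi}{8 a^{3}}$.

Setting $a = 6$:
$$I = \frac{\pi}{1728}.$$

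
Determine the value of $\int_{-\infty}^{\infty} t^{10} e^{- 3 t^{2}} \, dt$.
$\frac{35 \sqrt{3} \sqrt{\pi}}{864}$

Consider the simpler parametrised integral
$$J(a) = \int_{-\infty}^{\infty} e^{- a t^{2}} \, dt = \frac{\sqrt{\pi}}{\sqrt{a}}.$$

Differentiating under the integral sign brings down a factor of $(-t^2)$:
$$\frac{dJ}{da} = \int_{-\infty}^{\infty} - t^{2} e^{- a t^{2}} \, dt = - \frac{\sqrt{\pi}}{2 a^{\frac{3}{2}}}.$$

Repeating $5$ times in total — each differentiation brings down another $(-t^2)$ — gives
$$\frac{d^{5}J}{da^{5}} = \int_{-\infty}^{\infty} - t^{10} e^{- a t^{2}} \, dt = - \frac{945 \sqrt{\pi}}{32 a^{\frac{11}{2}}},$$
and the integrand here is $(-1)^{5}$ times the target integrand, so $I = (-1)^{5}\,\frac{d^{5}J}{da^{5}} = \frac{945 \sqrt{\pi}}{32 a^{\frac{11}{2}}}$.

Setting $a = 3$:
$$I = \frac{35 \sqrt{3} \sqrt{\pi}}{864}.$$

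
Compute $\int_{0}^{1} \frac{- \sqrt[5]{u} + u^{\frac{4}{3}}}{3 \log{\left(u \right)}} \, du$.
$\log{\left(\frac{\sqrt[3]{420}}{6} \right)}$

Consider the one-parameter family: let $I(a) = \int_{0}^{1} \frac{u^{\frac{4}{3}} - u^{a}}{3 \log{\left(u \right)}} \, du$.

Since $\dfrac{\partial}{\partial a}\,u^{a} = u^{a} \ln u$, the $\ln u$ in the denominator cancels and
$$\frac{dI}{da} = \int_{0}^{1} - \frac{1}{3} u^{a} \, du = - \frac{1}{3} \left[\frac{u^{a+1}}{a+1}\right]_0^1 = - \frac{1}{3 a + 3}.$$

Integrating with respect to $a$ gives $I(a) = - \frac{\log{\left(a + 1 \right)}}{3} - \frac{\log{\left(3 \right)}}{3} + \frac{\log{\left(7 \right)}}{3} + C$.

At $a = \frac{4}{3}$ the integrand is identically $0$, so $I(\frac{4}{3}) = 0$. The closed form gives $0$, hence $C = 0$.

Setting $a = \frac{1}{5}$:
$$I = \log{\left(\frac{\sqrt[3]{420}}{6} \right)}.$$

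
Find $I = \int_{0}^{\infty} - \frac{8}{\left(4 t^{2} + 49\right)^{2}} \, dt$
$- \frac{\pi}{343}$

Start from the standard arctangent integral
$$J(a) = \int_{0}^{\infty} - \frac{1}{2 \left(a^{2} + t^{2}\right)} \, dt = - \frac{\pi}{4 a}.$$

Differentiating under the integral sign with respect to $a$,
$$\frac{dJ}{da} = \int_{0}^{\infty} \frac{a}{\left(a^{2} + t^{2}\right)^{2}} \, dt = \frac{\pi}{4 a^{2}},$$
so $\int_{0}^{\infty} - \frac{1}{2 \left(a^{2} + t^{2}\right)^{2}} \, dt = - \frac{\pi}{8 a^{3}}$.

Setting $a = \frac{7}{2}$:
$$I = - \frac{\pi}{343}.$$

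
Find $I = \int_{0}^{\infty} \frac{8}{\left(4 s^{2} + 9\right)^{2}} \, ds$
$\frac{\pi}{27}$

Start from the standard arctangent integral
$$J(a) = \int_{0}^{\infty} \frac{1}{2 \left(a^{2} + s^{2}\right)} \, ds = \frac{\pi}{4 a}.$$

Differentiating under the integral sign with respect to $a$,
$$\frac{dJ}{da} = \int_{0}^{\infty} - \frac{a}{\left(a^{2} + s^{2}\right)^{2}} \, ds = - \frac{\pi}{4 a^{2}},$$
so $\int_{0}^{\infty} \frac{1}{2 \left(a^{2} + s^{2}\right)^{2}} \, ds = \frac{\pi}{8 a^{3}}$.

Setting $a = \frac{3}{2}$:
$$I = \frac{\pi}{27}.$$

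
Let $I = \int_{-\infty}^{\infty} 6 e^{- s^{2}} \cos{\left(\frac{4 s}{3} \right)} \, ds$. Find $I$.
$\frac{6 \sqrt{\pi}}{e^{\frac{4}{9}}}$

Let $b$ denote the cosine frequency and define $I(b) = \int_{-\infty}^{\infty} 6 e^{- s^{2}} \cos{\left(b s \right)} \, ds$.

Differentiating under the integral sign,
$$I'(b) = \int_{-\infty}^{\infty} - 6 s e^{- s^{2}} \sin{\left(b s \right)} \, ds.$$

Integrate $\int_{-\infty}^{\infty} s \sin(b s)\, e^{- s^{2}}\, ds$ by parts with $u = \sin(b s)$ and $dv = s\, e^{- s^{2}}\, ds$, giving $v = - \frac{e^{- s^{2}}}{2}$. The boundary term vanishes and
$$\int_{-\infty}^{\infty} s \sin(b s)\, e^{- s^{2}}\, ds = \frac{b}{2} \int_{-\infty}^{\infty} \cos(b s)\, e^{- s^{2}}\, ds,$$
so $I'(b) = - \frac{b}{2}\, I(b)$.

This is a separable first-order ODE; solving with the initial condition $I(0) = \int_{-\infty}^{\infty} 6 e^{- s^{2}}\,ds = 6 \sqrt{\pi}$ gives
$$I(b) = 6 \sqrt{\pi} e^{- \frac{b^{2}}{4}}.$$

Setting $b = \frac{4}{3}$:
$$I = \frac{6 \sqrt{\pi}}{e^{\frac{4}{9}}}.$$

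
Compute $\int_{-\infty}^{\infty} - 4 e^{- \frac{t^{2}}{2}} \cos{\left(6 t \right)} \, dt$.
$- \frac{4 \sqrt{2} \sqrt{\pi}}{e^{18}}$

Let $b$ denote the cosine frequency and define $I(b) = \int_{-\infty}^{\infty} - 4 e^{- \frac{t^{2}}{2}} \cos{\left(b t \right)} \, dt$.

Differentiating under the integral sign,
$$I'(b) = \int_{-\infty}^{\infty} 4 t e^{- \frac{t^{2}}{2}} \sin{\left(b t \right)} \, dt.$$

Integrate $\int_{-\infty}^{\infty} t \sin(b t)\, e^{- \frac{t^{2}}{2}}\, dt$ by parts with $u = \sin(b t)$ and $dv = t\, e^{- \frac{t^{2}}{2}}\, dt$, giving $v = - e^{- \frac{t^{2}}{2}}$. The boundary term vanishes and
$$\int_{-\infty}^{\infty} t \sin(b t)\, e^{- \frac{t^{2}}{2}}\, dt = b \int_{-\infty}^{\infty} \cos(b t)\, e^{- \frac{t^{2}}{2}}\, dt,$$
so $I'(b) = - b\, I(b)$.

This is a separable first-order ODE; solving with the initial condition $I(0) = \int_{-\infty}^{\infty} - 4 e^{- \frac{t^{2}}{2}}\,dt = - 4 \sqrt{2} \sqrt{\pi}$ gives
$$I(b) = - 4 \sqrt{2} \sqrt{\pi} e^{- \frac{b^{2}}{2}}.$$

Setting $b = 6$:
$$I = - \frac{4 \sqrt{2} \sqrt{\pi}}{e^{18}}.$$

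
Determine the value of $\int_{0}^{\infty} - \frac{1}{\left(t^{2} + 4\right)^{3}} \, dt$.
$- \frac{3 \pi}{512}$

Recall the elementary integral
$$J(a) = \int_{0}^{\infty} - \frac{1}{a^{2} + t^{2}} \, dt = - \frac{\pi}{2 a}.$$

Differentiating under the integral sign with respect to $a$,
$$\frac{dJ}{da} = \int_{0}^{\infty} \frac{2 a}{\left(a^{2} + t^{2}\right)^{2}} \, dt = \frac{\pi}{2 a^{2}},$$
so $\int_{0}^{\infty} - \frac{1}{\left(a^{2} + t^{2}\right)^{2}} \, dt = - \frac{\pi}{4 a^{3}}$.

Repeating — each differentiation of $1/(t^2+a^2)^j$ produces $-2ja/(t^2+a^2)^{j+1}$ — and dividing through by $-2ja$ at each step yields, after $2$ differentiations in total,
$$\int_{0}^{\infty} - \frac{1}{\left(a^{2} + t^{2}\right)^{3}} \, dt = - \frac{3 \pi}{16 a^{5}}.$$

Setting $a = 2$:
$$I = - \frac{3 \pi}{512}.$$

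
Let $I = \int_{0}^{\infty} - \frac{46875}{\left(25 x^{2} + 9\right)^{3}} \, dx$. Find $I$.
$- \frac{3125 \pi}{432}$

Begin with the known result
$$J(a) = \int_{0}^{\infty} - \frac{3}{a^{2} + x^{2}} \, dx = - \frac{3 \pi}{2 a}.$$

Differentiating under the integral sign with respect to $a$,
$$\frac{dJ}{da} = \int_{0}^{\infty} \frac{6 a}{\left(a^{2} + x^{2}\right)^{2}} \, dx = \frac{3 \pi}{2 a^{2}},$$
so $\int_{0}^{\infty} - \frac{3}{\left(a^{2} + x^{2}\right)^{2}} \, dx = - \frac{3 \pi}{4 a^{3}}$.

Repeating — each differentiation of $1/(x^2+a^2)^j$ produces $-2ja/(x^2+a^2)^{j+1}$ — and dividing through by $-2ja$ at each step yields, after $2$ differentiations in total,
$$\int_{0}^{\infty} - \frac{3}{\left(a^{2} + x^{2}\right)^{3}} \, dx = - \frac{9 \pi}{16 a^{5}}.$$

Setting $a = \frac{3}{5}$:
$$I = - \frac{3125 \pi}{432}.$$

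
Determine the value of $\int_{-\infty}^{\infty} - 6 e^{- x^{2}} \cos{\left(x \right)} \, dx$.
$- \frac{6 \sqrt{\pi}}{e^{\frac{1}{4}}}$

Treat the cosine frequency as a parameter and define $I(b) = \int_{-\infty}^{\infty} - 6 e^{- x^{2}} \cos{\left(b x \right)} \, dx$.

Differentiating under the integral sign,
$$I'(b) = \int_{-\infty}^{\infty} 6 x e^{- x^{2}} \sin{\left(b x \right)} \, dx.$$

Integrate $\int_{-\infty}^{\infty} x \sin(b x)\, e^{- x^{2}}\, dx$ by parts with $u = \sin(b x)$ and $dv = x\, e^{- x^{2}}\, dx$, giving $v = - \frac{e^{- x^{2}}}{2}$. The boundary term vanishes and
$$\int_{-\infty}^{\infty} x \sin(b x)\, e^{- x^{2}}\, dx = \frac{b}{2} \int_{-\infty}^{\infty} \cos(b x)\, e^{- x^{2}}\, dx,$$
so $I'(b) = - \frac{b}{2}\, I(b)$.

This is a separable first-order ODE; solving with the initial condition $I(0) = \int_{-\infty}^{\infty} - 6 e^{- x^{2}}\,dx = - 6 \sqrt{\pi}$ gives
$$I(b) = - 6 \sqrt{\pi} e^{- \frac{b^{2}}{4}}.$$

Setting $b = 1$:
$$I = - \frac{6 \sqrt{\pi}}{e^{\frac{1}{4}}}.$$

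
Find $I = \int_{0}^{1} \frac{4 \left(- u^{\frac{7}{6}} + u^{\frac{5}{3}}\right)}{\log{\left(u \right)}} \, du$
$- \log{\left(\frac{28561}{65536} \right)}$

Introduce a parameter $a$ in the exponent: let $I(a) = \int_{0}^{1} \frac{4 \left(u^{\frac{5}{3}} - u^{a}\right)}{\log{\left(u \right)}} \, du$.

Since $\dfrac{\partial}{\partial a}\,u^{a} = u^{a} \ln u$, the $\ln u$ in the denominator cancels and
$$\frac{dI}{da} = \int_{0}^{1} -4 u^{a} \, du = -4 \left[\frac{u^{a+1}}{a+1}\right]_0^1 = - \frac{4}{a + 1}.$$

Integrating with respect to $a$ gives $I(a) = - \log{\left(\frac{81 \left(a + 1\right)^{4}}{4096} \right)} + C$.

At $a = \frac{5}{3}$ the integrand is identically $0$, so $I(\frac{5}{3}) = 0$. The closed form gives $0$, hence $C = 0$.

Setting $a = \frac{7}{6}$:
$$I = - \log{\left(\frac{28561}{65536} \right)}.$$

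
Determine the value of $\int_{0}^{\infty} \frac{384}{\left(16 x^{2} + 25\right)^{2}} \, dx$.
$\frac{24 \pi}{125}$

Start from the standard arctangent integral
$$J(a) = \int_{0}^{\infty} \frac{3}{2 \left(a^{2} + x^{2}\right)} \, dx = \frac{3 \pi}{4 a}.$$

Differentiating under the integral sign with respect to $a$,
$$\frac{dJ}{da} = \int_{0}^{\infty} - \frac{3 a}{\left(a^{2} + x^{2}\right)^{2}} \, dx = - \frac{3 \pi}{4 a^{2}},$$
so $\int_{0}^{\infty} \frac{3}{2 \left(a^{2} + x^{2}\right)^{2}} \, dx = \frac{3 \pi}{8 a^{3}}$.

Setting $a = \frac{5}{4}$:
$$I = \frac{24 \pi}{125}.$$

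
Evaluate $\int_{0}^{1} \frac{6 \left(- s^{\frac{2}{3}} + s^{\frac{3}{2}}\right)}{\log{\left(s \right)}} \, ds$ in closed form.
$\log{\left(\frac{729}{64} \right)}$

Introduce a parameter $a$ in the exponent: let $I(a) = \int_{0}^{1} \frac{6 \left(- s^{\frac{2}{3}} + s^{a}\right)}{\log{\left(s \right)}} \, ds$.

Since $\dfrac{\partial}{\partial a}\,s^{a} = s^{a} \ln s$, the $\ln s$ in the denominator cancels and
$$\frac{dI}{da} = \int_{0}^{1} 6 s^{a} \, ds = 6 \left[\frac{s^{a+1}}{a+1}\right]_0^1 = \frac{6}{a + 1}.$$

Integrating with respect to $a$ gives $I(a) = \log{\left(\frac{729 \left(a + 1\right)^{6}}{15625} \right)} + C$.

At $a = \frac{2}{3}$ the integrand is identically $0$, so $I(\frac{2}{3}) = 0$. The closed form gives $0$, hence $C = 0$.

Setting $a = \frac{3}{2}$:
$$I = \log{\left(\frac{729}{64} \right)}.$$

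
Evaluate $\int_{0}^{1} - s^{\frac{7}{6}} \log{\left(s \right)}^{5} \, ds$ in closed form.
$\frac{5598720}{4826809}$

Start from the elementary integral
$$J(a) = \int_{0}^{1} - s^{a} \, ds = - \frac{1}{a + 1}.$$

Differentiating under the integral sign brings down a factor of $\ln s$:
$$\frac{dJ}{da} = \int_{0}^{1} - s^{a} \log{\left(s \right)} \, ds = \frac{1}{\left(a + 1\right)^{2}}.$$

Repeating $5$ times in total — each differentiation brings down another $\ln s$ — gives
$$\frac{d^{5}J}{da^{5}} = \int_{0}^{1} - s^{a} \log{\left(s \right)}^{5} \, ds = \frac{120}{\left(a + 1\right)^{6}},$$
and the integrand here is exactly the target integrand, so $I = \frac{120}{\left(a + 1\right)^{6}}$.

Setting $a = \frac{7}{6}$:
$$I = \frac{5598720}{4826809}.$$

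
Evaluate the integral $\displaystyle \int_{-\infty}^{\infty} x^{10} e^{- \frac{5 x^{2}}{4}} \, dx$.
$\frac{12096 \sqrt{5} \sqrt{\pi}}{3125}$

Start from the elementary integral
$$J(a) = \int_{-\infty}^{\infty} e^{- a x^{2}} \, dx = \frac{\sqrt{\pi}}{\sqrt{a}}.$$

Differentiating under the integral sign brings down a factor of $(-x^2)$:
$$\frac{dJ}{da} = \int_{-\infty}^{\infty} - x^{2} e^{- a x^{2}} \, dx = - \frac{\sqrt{\pi}}{2 a^{\frac{3}{2}}}.$$

Repeating $5$ times in total — each differentiation brings down another $(-x^2)$ — gives
$$\frac{d^{5}J}{da^{5}} = \int_{-\infty}^{\infty} - x^{10} e^{- a x^{2}} \, dx = - \frac{945 \sqrt{\pi}}{32 a^{\frac{11}{2}}},$$
and the integrand here is $(-1)^{5}$ times the target integrand, so $I = (-1)^{5}\,\frac{d^{5}J}{da^{5}} = \frac{945 \sqrt{\pi}}{32 a^{\frac{11}{2}}}$.

Setting $a = \frac{5}{4}$:
$$I = \frac{12096 \sqrt{5} \sqrt{\pi}}{3125}.$$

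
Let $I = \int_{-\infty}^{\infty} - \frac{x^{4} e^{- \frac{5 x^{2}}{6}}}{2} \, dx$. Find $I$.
$- \frac{27 \sqrt{30} \sqrt{\pi}}{250}$

Consider the simpler parametrised integral
$$J(a) = \int_{-\infty}^{\infty} - \frac{e^{- a x^{2}}}{2} \, dx = - \frac{\sqrt{\pi}}{2 \sqrt{a}}.$$

Differentiating under the integral sign brings down a factor of $(-x^2)$:
$$\frac{dJ}{da} = \int_{-\infty}^{\infty} \frac{x^{2} e^{- a x^{2}}}{2} \, dx = \frac{\sqrt{\pi}}{4 a^{\frac{3}{2}}}.$$

Repeating twice in total — each differentiation brings down another $(-x^2)$ — gives
$$\frac{d^{2}J}{da^{2}} = \int_{-\infty}^{\infty} - \frac{x^{4} e^{- a x^{2}}}{2} \, dx = - \frac{3 \sqrt{\pi}}{8 a^{\frac{5}{2}}},$$
and the integrand here is exactly the target integrand, so $I = - \frac{3 \sqrt{\pi}}{8 a^{\frac{5}{2}}}$.

Setting $a = \frac{5}{6}$:
$$I = - \frac{27 \sqrt{30} \sqrt{\pi}}{250}.$$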